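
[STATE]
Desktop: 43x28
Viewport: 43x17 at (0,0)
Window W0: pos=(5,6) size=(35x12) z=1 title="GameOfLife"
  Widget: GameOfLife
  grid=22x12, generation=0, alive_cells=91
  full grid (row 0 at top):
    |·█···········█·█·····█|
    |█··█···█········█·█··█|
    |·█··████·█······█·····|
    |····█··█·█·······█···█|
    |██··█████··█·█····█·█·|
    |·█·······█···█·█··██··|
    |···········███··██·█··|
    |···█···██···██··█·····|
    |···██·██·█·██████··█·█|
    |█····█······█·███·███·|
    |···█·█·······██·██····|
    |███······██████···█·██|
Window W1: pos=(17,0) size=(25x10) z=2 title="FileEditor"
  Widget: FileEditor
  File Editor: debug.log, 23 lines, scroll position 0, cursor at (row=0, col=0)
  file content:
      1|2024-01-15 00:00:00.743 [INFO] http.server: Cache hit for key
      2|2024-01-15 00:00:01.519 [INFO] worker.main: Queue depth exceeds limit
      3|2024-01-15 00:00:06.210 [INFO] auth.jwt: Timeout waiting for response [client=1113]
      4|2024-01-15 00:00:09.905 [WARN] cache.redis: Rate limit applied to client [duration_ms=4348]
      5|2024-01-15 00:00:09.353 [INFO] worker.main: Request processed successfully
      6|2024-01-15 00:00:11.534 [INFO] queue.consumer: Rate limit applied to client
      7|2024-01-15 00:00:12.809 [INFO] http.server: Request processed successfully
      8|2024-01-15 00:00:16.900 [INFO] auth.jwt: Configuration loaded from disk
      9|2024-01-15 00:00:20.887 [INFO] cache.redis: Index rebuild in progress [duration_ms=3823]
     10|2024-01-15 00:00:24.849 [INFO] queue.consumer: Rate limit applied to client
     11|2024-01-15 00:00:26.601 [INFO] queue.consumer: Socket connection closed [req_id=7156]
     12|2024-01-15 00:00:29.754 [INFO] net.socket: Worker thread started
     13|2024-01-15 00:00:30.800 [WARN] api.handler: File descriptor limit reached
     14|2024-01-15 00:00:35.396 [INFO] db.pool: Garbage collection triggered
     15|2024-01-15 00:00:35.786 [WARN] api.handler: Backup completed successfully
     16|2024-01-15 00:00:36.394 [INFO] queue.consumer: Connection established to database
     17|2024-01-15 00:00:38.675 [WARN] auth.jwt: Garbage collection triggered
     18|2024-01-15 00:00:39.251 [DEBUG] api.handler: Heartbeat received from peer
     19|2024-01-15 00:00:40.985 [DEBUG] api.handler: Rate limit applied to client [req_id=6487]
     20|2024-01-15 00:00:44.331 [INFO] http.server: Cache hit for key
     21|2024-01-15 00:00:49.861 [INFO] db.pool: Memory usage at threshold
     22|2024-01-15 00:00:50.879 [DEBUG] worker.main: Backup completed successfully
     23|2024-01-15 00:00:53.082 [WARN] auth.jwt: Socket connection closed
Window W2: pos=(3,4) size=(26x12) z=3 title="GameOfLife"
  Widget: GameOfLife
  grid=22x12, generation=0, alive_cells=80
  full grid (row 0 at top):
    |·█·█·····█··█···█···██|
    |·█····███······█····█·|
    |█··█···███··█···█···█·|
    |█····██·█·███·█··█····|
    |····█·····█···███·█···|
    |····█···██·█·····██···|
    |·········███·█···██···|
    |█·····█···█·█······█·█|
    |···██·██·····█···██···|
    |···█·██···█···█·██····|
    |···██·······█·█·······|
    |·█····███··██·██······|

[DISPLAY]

                 ┏━━━━━━━━━━━━━━━━━━━━━━━┓ 
                 ┃ FileEditor            ┃ 
                 ┠───────────────────────┨ 
                 ┃█024-01-15 00:00:00.74▲┃ 
   ┏━━━━━━━━━━━━━━━━━━━━━━━━┓00:00:01.51█┃ 
   ┃ GameOfLife             ┃00:00:06.21░┃ 
   ┠────────────────────────┨00:00:09.90░┃ 
   ┃Gen: 0                  ┃00:00:09.35░┃ 
   ┃█··█···███··█···█···█·  ┃00:00:11.53▼┃ 
   ┃█····██·█·███·█··█····  ┃━━━━━━━━━━━━┛ 
   ┃····█·····█···███·█···  ┃          ┃   
   ┃····█···██·█·····██···  ┃          ┃   
   ┃·········███·█···██···  ┃          ┃   
   ┃█·····█···█·█······█·█  ┃          ┃   
   ┃···██·██·····█···██···  ┃          ┃   
   ┗━━━━━━━━━━━━━━━━━━━━━━━━┛          ┃   
     ┃···██·██·█·██████··█·█           ┃   


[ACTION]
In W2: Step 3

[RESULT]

                 ┏━━━━━━━━━━━━━━━━━━━━━━━┓ 
                 ┃ FileEditor            ┃ 
                 ┠───────────────────────┨ 
                 ┃█024-01-15 00:00:00.74▲┃ 
   ┏━━━━━━━━━━━━━━━━━━━━━━━━┓00:00:01.51█┃ 
   ┃ GameOfLife             ┃00:00:06.21░┃ 
   ┠────────────────────────┨00:00:09.90░┃ 
   ┃Gen: 3                  ┃00:00:09.35░┃ 
   ┃██·█·········███·██·█·  ┃00:00:11.53▼┃ 
   ┃···██·█·██············  ┃━━━━━━━━━━━━┛ 
   ┃········█·······█·····  ┃          ┃   
   ┃·····█··█·██····██·██·  ┃          ┃   
   ┃······█············██·  ┃          ┃   
   ┃···██·███····██···██··  ┃          ┃   
   ┃···█····██····█···██··  ┃          ┃   
   ┗━━━━━━━━━━━━━━━━━━━━━━━━┛          ┃   
     ┃···██·██·█·██████··█·█           ┃   


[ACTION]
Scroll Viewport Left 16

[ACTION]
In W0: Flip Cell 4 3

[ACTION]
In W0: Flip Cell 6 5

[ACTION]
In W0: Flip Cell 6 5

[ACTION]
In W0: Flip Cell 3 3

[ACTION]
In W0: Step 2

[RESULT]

                 ┏━━━━━━━━━━━━━━━━━━━━━━━┓ 
                 ┃ FileEditor            ┃ 
                 ┠───────────────────────┨ 
                 ┃█024-01-15 00:00:00.74▲┃ 
   ┏━━━━━━━━━━━━━━━━━━━━━━━━┓00:00:01.51█┃ 
   ┃ GameOfLife             ┃00:00:06.21░┃ 
   ┠────────────────────────┨00:00:09.90░┃ 
   ┃Gen: 3                  ┃00:00:09.35░┃ 
   ┃██·█·········███·██·█·  ┃00:00:11.53▼┃ 
   ┃···██·█·██············  ┃━━━━━━━━━━━━┛ 
   ┃········█·······█·····  ┃          ┃   
   ┃·····█··█·██····██·██·  ┃          ┃   
   ┃······█············██·  ┃          ┃   
   ┃···██·███····██···██··  ┃          ┃   
   ┃···█····██····█···██··  ┃          ┃   
   ┗━━━━━━━━━━━━━━━━━━━━━━━━┛          ┃   
     ┃··█·····█·██·····█····           ┃   


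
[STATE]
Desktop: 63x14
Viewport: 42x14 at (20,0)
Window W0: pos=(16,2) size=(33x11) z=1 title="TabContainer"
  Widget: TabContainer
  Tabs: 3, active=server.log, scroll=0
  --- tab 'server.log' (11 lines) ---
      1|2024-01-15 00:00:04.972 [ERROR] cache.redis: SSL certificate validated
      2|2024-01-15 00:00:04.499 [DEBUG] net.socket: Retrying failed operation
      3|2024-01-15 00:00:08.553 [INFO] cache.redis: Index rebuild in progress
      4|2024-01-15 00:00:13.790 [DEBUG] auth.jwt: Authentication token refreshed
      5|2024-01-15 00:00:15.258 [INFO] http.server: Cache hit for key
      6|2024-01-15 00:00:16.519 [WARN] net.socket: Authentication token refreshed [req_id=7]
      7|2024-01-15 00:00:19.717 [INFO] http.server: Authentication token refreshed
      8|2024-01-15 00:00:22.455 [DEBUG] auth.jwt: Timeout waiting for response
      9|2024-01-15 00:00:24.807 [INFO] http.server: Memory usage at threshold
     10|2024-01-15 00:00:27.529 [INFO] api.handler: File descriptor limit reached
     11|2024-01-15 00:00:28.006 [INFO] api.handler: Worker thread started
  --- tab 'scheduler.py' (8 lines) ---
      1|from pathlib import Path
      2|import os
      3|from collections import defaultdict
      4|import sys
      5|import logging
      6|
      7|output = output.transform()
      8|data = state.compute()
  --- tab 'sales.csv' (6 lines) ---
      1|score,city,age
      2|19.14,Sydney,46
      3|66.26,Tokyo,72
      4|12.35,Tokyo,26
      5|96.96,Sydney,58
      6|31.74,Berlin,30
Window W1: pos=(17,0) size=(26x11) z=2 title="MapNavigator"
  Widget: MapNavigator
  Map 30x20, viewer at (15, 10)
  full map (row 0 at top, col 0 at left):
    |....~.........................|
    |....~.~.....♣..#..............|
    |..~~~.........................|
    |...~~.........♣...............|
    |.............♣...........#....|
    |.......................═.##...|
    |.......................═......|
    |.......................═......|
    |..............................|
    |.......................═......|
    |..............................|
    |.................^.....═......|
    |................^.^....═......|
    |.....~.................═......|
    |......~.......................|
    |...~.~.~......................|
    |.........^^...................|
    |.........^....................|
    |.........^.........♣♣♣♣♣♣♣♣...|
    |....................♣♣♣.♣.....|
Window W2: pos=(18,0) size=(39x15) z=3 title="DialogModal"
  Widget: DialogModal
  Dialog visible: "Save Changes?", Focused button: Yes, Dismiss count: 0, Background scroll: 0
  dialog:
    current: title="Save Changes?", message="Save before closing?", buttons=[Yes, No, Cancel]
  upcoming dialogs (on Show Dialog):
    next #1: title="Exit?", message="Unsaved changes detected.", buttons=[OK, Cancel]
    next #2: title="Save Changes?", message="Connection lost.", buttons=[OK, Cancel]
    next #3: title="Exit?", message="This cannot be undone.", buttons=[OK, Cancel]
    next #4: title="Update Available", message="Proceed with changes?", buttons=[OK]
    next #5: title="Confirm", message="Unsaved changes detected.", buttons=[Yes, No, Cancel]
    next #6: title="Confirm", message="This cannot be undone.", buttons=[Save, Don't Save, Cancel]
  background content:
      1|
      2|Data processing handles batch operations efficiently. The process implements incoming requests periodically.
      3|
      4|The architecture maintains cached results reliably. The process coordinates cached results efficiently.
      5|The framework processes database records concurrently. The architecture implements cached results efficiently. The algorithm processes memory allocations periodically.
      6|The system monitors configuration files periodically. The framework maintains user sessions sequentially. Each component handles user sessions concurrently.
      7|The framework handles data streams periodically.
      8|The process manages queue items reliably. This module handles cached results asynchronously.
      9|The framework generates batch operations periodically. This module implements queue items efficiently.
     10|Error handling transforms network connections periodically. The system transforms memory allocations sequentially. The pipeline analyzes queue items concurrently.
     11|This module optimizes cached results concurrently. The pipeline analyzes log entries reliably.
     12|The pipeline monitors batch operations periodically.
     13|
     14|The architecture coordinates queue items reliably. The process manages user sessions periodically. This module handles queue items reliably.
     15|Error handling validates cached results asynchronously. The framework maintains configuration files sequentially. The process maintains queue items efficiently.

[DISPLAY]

━━━━━━━━━━━━━━━━━━━━━━━━━━━━━━━━━━━━┓     
DialogModal                         ┃     
────────────────────────────────────┨     
                                    ┃     
ata processing handles batch operati┃     
                                    ┃     
he ar┌──────────────────────┐hed res┃     
he fr│    Save Changes?     │se reco┃     
he sy│ Save before closing? │ion fil┃     
he fr│ [Yes]  No   Cancel   │eams pe┃     
he pr└──────────────────────┘s relia┃     
he framework generates batch operati┃     
rror handling transforms network con┃     
his module optimizes cached results ┃     


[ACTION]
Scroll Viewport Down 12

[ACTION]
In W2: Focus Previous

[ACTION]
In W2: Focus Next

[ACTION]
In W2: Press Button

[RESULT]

━━━━━━━━━━━━━━━━━━━━━━━━━━━━━━━━━━━━┓     
DialogModal                         ┃     
────────────────────────────────────┨     
                                    ┃     
ata processing handles batch operati┃     
                                    ┃     
he architecture maintains cached res┃     
he framework processes database reco┃     
he system monitors configuration fil┃     
he framework handles data streams pe┃     
he process manages queue items relia┃     
he framework generates batch operati┃     
rror handling transforms network con┃     
his module optimizes cached results ┃     


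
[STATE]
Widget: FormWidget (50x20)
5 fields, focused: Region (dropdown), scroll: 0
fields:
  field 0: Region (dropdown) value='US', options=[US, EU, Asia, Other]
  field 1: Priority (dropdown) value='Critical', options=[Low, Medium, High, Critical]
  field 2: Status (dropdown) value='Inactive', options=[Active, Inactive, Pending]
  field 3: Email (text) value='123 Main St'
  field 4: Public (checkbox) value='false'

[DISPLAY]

> Region:     [US                               ▼]
  Priority:   [Critical                         ▼]
  Status:     [Inactive                         ▼]
  Email:      [123 Main St                       ]
  Public:     [ ]                                 
                                                  
                                                  
                                                  
                                                  
                                                  
                                                  
                                                  
                                                  
                                                  
                                                  
                                                  
                                                  
                                                  
                                                  
                                                  


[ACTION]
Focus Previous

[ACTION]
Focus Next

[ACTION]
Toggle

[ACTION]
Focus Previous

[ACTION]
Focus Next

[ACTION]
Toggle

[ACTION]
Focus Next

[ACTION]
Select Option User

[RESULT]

  Region:     [US                               ▼]
> Priority:   [Critical                         ▼]
  Status:     [Inactive                         ▼]
  Email:      [123 Main St                       ]
  Public:     [ ]                                 
                                                  
                                                  
                                                  
                                                  
                                                  
                                                  
                                                  
                                                  
                                                  
                                                  
                                                  
                                                  
                                                  
                                                  
                                                  


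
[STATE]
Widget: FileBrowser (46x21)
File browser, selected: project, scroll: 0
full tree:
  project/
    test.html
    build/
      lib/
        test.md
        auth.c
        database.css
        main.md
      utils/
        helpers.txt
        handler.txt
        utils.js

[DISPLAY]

> [-] project/                                
    test.html                                 
    [+] build/                                
                                              
                                              
                                              
                                              
                                              
                                              
                                              
                                              
                                              
                                              
                                              
                                              
                                              
                                              
                                              
                                              
                                              
                                              


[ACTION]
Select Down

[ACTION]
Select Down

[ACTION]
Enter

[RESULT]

  [-] project/                                
    test.html                                 
  > [-] build/                                
      [+] lib/                                
      [+] utils/                              
                                              
                                              
                                              
                                              
                                              
                                              
                                              
                                              
                                              
                                              
                                              
                                              
                                              
                                              
                                              
                                              


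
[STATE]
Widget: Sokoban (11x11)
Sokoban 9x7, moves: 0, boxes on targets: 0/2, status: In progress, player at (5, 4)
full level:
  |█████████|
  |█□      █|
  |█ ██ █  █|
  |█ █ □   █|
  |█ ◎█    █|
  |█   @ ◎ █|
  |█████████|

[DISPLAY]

█████████  
█□      █  
█ ██ █  █  
█ █ □   █  
█ ◎█    █  
█   @ ◎ █  
█████████  
Moves: 0  0
           
           
           


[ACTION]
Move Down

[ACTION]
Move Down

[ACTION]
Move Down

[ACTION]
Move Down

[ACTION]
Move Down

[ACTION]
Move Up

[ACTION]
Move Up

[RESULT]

█████████  
█□      █  
█ ██□█  █  
█ █ @   █  
█ ◎█    █  
█     ◎ █  
█████████  
Moves: 2  0
           
           
           


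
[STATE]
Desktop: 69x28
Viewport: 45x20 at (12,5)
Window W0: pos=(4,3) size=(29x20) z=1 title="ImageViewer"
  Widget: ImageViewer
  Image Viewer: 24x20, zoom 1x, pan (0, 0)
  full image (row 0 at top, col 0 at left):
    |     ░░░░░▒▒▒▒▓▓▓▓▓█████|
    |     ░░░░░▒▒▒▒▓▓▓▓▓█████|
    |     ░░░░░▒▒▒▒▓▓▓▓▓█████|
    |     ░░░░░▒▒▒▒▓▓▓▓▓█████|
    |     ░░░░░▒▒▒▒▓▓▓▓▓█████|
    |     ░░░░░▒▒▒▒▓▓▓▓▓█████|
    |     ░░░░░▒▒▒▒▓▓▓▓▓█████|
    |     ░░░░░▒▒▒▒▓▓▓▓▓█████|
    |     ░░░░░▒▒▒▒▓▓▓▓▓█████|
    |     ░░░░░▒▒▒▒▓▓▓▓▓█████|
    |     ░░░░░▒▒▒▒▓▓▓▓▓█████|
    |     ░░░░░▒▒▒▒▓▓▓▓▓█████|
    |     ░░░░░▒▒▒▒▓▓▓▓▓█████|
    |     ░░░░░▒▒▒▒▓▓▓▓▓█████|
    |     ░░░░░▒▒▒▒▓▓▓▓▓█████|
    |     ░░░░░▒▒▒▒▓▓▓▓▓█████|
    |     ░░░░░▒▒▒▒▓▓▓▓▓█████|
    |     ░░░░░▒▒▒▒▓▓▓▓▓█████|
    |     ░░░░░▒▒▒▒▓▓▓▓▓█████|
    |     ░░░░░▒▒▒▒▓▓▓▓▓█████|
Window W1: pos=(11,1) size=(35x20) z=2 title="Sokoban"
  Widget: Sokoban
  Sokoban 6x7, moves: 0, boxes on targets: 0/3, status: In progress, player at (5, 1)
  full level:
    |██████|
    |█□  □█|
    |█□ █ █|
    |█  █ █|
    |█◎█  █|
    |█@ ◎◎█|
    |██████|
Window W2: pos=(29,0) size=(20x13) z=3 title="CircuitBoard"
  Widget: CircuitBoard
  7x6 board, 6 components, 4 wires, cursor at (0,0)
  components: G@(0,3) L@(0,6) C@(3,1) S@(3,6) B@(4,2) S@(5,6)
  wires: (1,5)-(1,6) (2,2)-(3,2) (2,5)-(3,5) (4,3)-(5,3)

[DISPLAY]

█□  □█           ┃                  ┃        
█□ █ █           ┃1                 ┃        
█  █ █           ┃                  ┃        
█◎█  █           ┃2           ·     ┃        
█@ ◎◎█           ┃            │     ┃        
██████           ┃3       C   ·     ┃        
Moves: 0  0/3    ┃                  ┃        
                 ┗━━━━━━━━━━━━━━━━━━┛        
                                 ┃           
                                 ┃           
                                 ┃           
                                 ┃           
                                 ┃           
                                 ┃           
                                 ┃           
━━━━━━━━━━━━━━━━━━━━━━━━━━━━━━━━━┛           
░░░▒▒▒▒▓▓▓▓▓█████   ┃                        
━━━━━━━━━━━━━━━━━━━━┛                        
                                             
                                             


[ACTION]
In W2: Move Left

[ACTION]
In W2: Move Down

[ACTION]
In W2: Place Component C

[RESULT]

█□  □█           ┃                  ┃        
█□ █ █           ┃1  [C]            ┃        
█  █ █           ┃                  ┃        
█◎█  █           ┃2           ·     ┃        
█@ ◎◎█           ┃            │     ┃        
██████           ┃3       C   ·     ┃        
Moves: 0  0/3    ┃                  ┃        
                 ┗━━━━━━━━━━━━━━━━━━┛        
                                 ┃           
                                 ┃           
                                 ┃           
                                 ┃           
                                 ┃           
                                 ┃           
                                 ┃           
━━━━━━━━━━━━━━━━━━━━━━━━━━━━━━━━━┛           
░░░▒▒▒▒▓▓▓▓▓█████   ┃                        
━━━━━━━━━━━━━━━━━━━━┛                        
                                             
                                             


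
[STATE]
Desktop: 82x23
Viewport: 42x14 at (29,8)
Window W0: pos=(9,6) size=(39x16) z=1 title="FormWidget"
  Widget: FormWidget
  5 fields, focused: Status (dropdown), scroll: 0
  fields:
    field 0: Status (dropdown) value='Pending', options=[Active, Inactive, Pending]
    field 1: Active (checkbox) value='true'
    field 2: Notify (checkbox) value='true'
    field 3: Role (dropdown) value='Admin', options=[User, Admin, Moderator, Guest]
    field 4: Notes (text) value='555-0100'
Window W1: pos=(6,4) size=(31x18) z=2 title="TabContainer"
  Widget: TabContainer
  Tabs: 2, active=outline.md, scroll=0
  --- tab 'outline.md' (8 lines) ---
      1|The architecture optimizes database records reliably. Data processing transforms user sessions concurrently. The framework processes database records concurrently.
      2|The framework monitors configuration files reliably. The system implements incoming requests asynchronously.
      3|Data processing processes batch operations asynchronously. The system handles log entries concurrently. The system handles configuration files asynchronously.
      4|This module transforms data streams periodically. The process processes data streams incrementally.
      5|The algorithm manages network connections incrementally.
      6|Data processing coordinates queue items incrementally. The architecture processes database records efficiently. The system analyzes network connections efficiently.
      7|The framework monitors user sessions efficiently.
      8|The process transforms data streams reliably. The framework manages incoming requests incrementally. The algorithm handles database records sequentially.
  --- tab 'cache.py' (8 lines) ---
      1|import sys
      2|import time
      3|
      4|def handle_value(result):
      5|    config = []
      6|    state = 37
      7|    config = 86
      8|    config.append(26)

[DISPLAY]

───────┃──────────┨                       
izes da┃        ▼]┃                       
 config┃          ┃                       
ses bat┃          ┃                       
 data s┃        ▼]┃                       
network┃         ]┃                       
nates q┃          ┃                       
 user s┃          ┃                       
 data s┃          ┃                       
       ┃          ┃                       
       ┃          ┃                       
       ┃          ┃                       
       ┃          ┃                       
━━━━━━━┛━━━━━━━━━━┛                       


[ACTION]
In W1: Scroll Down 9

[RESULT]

───────┃──────────┨                       
 data s┃        ▼]┃                       
       ┃          ┃                       
       ┃          ┃                       
       ┃        ▼]┃                       
       ┃         ]┃                       
       ┃          ┃                       
       ┃          ┃                       
       ┃          ┃                       
       ┃          ┃                       
       ┃          ┃                       
       ┃          ┃                       
       ┃          ┃                       
━━━━━━━┛━━━━━━━━━━┛                       


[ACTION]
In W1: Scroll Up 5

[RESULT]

───────┃──────────┨                       
ses bat┃        ▼]┃                       
 data s┃          ┃                       
network┃          ┃                       
nates q┃        ▼]┃                       
 user s┃         ]┃                       
 data s┃          ┃                       
       ┃          ┃                       
       ┃          ┃                       
       ┃          ┃                       
       ┃          ┃                       
       ┃          ┃                       
       ┃          ┃                       
━━━━━━━┛━━━━━━━━━━┛                       


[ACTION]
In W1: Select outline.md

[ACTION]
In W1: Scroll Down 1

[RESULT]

───────┃──────────┨                       
 config┃        ▼]┃                       
ses bat┃          ┃                       
 data s┃          ┃                       
network┃        ▼]┃                       
nates q┃         ]┃                       
 user s┃          ┃                       
 data s┃          ┃                       
       ┃          ┃                       
       ┃          ┃                       
       ┃          ┃                       
       ┃          ┃                       
       ┃          ┃                       
━━━━━━━┛━━━━━━━━━━┛                       


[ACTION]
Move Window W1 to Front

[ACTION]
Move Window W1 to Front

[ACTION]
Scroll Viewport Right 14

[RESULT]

───────┨                                  
     ▼]┃                                  
       ┃                                  
       ┃                                  
     ▼]┃                                  
      ]┃                                  
       ┃                                  
       ┃                                  
       ┃                                  
       ┃                                  
       ┃                                  
       ┃                                  
       ┃                                  
━━━━━━━┛                                  


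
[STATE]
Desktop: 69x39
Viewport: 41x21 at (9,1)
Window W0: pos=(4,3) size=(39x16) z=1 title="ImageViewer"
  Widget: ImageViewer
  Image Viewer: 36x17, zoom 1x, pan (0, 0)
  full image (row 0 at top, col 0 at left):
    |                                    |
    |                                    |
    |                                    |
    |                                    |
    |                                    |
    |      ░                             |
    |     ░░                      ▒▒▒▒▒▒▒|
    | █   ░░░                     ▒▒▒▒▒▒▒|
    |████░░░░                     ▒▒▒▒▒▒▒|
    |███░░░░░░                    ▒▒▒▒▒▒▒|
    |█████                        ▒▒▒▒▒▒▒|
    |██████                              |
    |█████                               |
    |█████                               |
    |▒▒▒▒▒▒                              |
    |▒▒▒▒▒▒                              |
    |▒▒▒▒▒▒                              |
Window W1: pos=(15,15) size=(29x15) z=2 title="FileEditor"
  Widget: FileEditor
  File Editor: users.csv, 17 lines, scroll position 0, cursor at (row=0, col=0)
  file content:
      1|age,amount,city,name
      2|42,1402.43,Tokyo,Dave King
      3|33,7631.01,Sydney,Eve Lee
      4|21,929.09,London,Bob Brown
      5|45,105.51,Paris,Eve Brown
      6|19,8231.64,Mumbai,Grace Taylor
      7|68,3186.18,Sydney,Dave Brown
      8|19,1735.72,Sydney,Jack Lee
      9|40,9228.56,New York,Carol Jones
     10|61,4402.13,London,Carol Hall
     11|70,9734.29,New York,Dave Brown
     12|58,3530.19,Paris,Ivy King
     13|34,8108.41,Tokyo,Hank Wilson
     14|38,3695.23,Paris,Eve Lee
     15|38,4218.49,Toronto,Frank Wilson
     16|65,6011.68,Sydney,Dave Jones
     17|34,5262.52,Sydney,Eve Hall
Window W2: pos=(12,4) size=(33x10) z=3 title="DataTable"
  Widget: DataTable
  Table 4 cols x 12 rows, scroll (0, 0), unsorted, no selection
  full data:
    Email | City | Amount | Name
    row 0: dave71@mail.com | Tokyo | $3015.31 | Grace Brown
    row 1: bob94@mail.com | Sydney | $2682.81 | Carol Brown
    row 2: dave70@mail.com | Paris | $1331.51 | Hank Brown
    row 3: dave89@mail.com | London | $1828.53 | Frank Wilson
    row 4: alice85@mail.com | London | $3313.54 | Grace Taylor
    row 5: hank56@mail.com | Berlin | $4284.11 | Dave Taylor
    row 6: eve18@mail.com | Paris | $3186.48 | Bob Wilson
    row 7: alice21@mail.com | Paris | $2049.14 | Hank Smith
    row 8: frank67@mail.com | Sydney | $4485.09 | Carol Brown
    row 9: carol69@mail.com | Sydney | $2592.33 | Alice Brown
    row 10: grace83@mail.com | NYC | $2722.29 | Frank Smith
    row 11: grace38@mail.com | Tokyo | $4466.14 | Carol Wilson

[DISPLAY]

                                         
                                         
━━━━━━━━━━━━━━━━━━━━━━━━━━━━━━━━━┓       
geV┏━━━━━━━━━━━━━━━━━━━━━━━━━━━━━━━┓     
───┃ DataTable                     ┃     
   ┠───────────────────────────────┨     
   ┃Email           │City  │Amount ┃     
   ┃────────────────┼──────┼───────┃     
   ┃dave71@mail.com │Tokyo │$3015.3┃     
   ┃bob94@mail.com  │Sydney│$2682.8┃     
  ░┃dave70@mail.com │Paris │$1331.5┃     
 ░░┃dave89@mail.com │London│$1828.5┃     
 ░░┗━━━━━━━━━━━━━━━━━━━━━━━━━━━━━━━┛     
░░░░                     ▒▒▒▒▒▒▒ ┃       
░░░░░ ┏━━━━━━━━━━━━━━━━━━━━━━━━━━━┓      
█     ┃ FileEditor                ┃      
██    ┠───────────────────────────┨      
━━━━━━┃█ge,amount,city,name      ▲┃      
      ┃42,1402.43,Tokyo,Dave King█┃      
      ┃33,7631.01,Sydney,Eve Lee ░┃      
      ┃21,929.09,London,Bob Brown░┃      


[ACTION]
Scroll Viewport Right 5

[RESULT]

                                         
                                         
━━━━━━━━━━━━━━━━━━━━━━━━━━━━┓            
━━━━━━━━━━━━━━━━━━━━━━━━━━━━━━┓          
DataTable                     ┃          
──────────────────────────────┨          
mail           │City  │Amount ┃          
───────────────┼──────┼───────┃          
ave71@mail.com │Tokyo │$3015.3┃          
ob94@mail.com  │Sydney│$2682.8┃          
ave70@mail.com │Paris │$1331.5┃          
ave89@mail.com │London│$1828.5┃          
━━━━━━━━━━━━━━━━━━━━━━━━━━━━━━┛          
                    ▒▒▒▒▒▒▒ ┃            
 ┏━━━━━━━━━━━━━━━━━━━━━━━━━━━┓           
 ┃ FileEditor                ┃           
 ┠───────────────────────────┨           
━┃█ge,amount,city,name      ▲┃           
 ┃42,1402.43,Tokyo,Dave King█┃           
 ┃33,7631.01,Sydney,Eve Lee ░┃           
 ┃21,929.09,London,Bob Brown░┃           


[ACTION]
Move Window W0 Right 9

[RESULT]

                                         
                                         
━━━━━━━━━━━━━━━━━━━━━━━━━━━━━━━━━━━━━┓   
━━━━━━━━━━━━━━━━━━━━━━━━━━━━━━┓      ┃   
DataTable                     ┃──────┨   
──────────────────────────────┨      ┃   
mail           │City  │Amount ┃      ┃   
───────────────┼──────┼───────┃      ┃   
ave71@mail.com │Tokyo │$3015.3┃      ┃   
ob94@mail.com  │Sydney│$2682.8┃      ┃   
ave70@mail.com │Paris │$1331.5┃      ┃   
ave89@mail.com │London│$1828.5┃▒▒▒▒▒ ┃   
━━━━━━━━━━━━━━━━━━━━━━━━━━━━━━┛▒▒▒▒▒ ┃   
████░░░░                     ▒▒▒▒▒▒▒ ┃   
█┏━━━━━━━━━━━━━━━━━━━━━━━━━━━┓▒▒▒▒▒▒ ┃   
█┃ FileEditor                ┃▒▒▒▒▒▒ ┃   
█┠───────────────────────────┨       ┃   
━┃█ge,amount,city,name      ▲┃━━━━━━━┛   
 ┃42,1402.43,Tokyo,Dave King█┃           
 ┃33,7631.01,Sydney,Eve Lee ░┃           
 ┃21,929.09,London,Bob Brown░┃           


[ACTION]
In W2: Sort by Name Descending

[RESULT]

                                         
                                         
━━━━━━━━━━━━━━━━━━━━━━━━━━━━━━━━━━━━━┓   
━━━━━━━━━━━━━━━━━━━━━━━━━━━━━━┓      ┃   
DataTable                     ┃──────┨   
──────────────────────────────┨      ┃   
mail           │City  │Amount ┃      ┃   
───────────────┼──────┼───────┃      ┃   
lice21@mail.com│Paris │$2049.1┃      ┃   
ave70@mail.com │Paris │$1331.5┃      ┃   
lice85@mail.com│London│$3313.5┃      ┃   
ave71@mail.com │Tokyo │$3015.3┃▒▒▒▒▒ ┃   
━━━━━━━━━━━━━━━━━━━━━━━━━━━━━━┛▒▒▒▒▒ ┃   
████░░░░                     ▒▒▒▒▒▒▒ ┃   
█┏━━━━━━━━━━━━━━━━━━━━━━━━━━━┓▒▒▒▒▒▒ ┃   
█┃ FileEditor                ┃▒▒▒▒▒▒ ┃   
█┠───────────────────────────┨       ┃   
━┃█ge,amount,city,name      ▲┃━━━━━━━┛   
 ┃42,1402.43,Tokyo,Dave King█┃           
 ┃33,7631.01,Sydney,Eve Lee ░┃           
 ┃21,929.09,London,Bob Brown░┃           


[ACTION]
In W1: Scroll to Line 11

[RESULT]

                                         
                                         
━━━━━━━━━━━━━━━━━━━━━━━━━━━━━━━━━━━━━┓   
━━━━━━━━━━━━━━━━━━━━━━━━━━━━━━┓      ┃   
DataTable                     ┃──────┨   
──────────────────────────────┨      ┃   
mail           │City  │Amount ┃      ┃   
───────────────┼──────┼───────┃      ┃   
lice21@mail.com│Paris │$2049.1┃      ┃   
ave70@mail.com │Paris │$1331.5┃      ┃   
lice85@mail.com│London│$3313.5┃      ┃   
ave71@mail.com │Tokyo │$3015.3┃▒▒▒▒▒ ┃   
━━━━━━━━━━━━━━━━━━━━━━━━━━━━━━┛▒▒▒▒▒ ┃   
████░░░░                     ▒▒▒▒▒▒▒ ┃   
█┏━━━━━━━━━━━━━━━━━━━━━━━━━━━┓▒▒▒▒▒▒ ┃   
█┃ FileEditor                ┃▒▒▒▒▒▒ ┃   
█┠───────────────────────────┨       ┃   
━┃68,3186.18,Sydney,Dave Bro▲┃━━━━━━━┛   
 ┃19,1735.72,Sydney,Jack Lee░┃           
 ┃40,9228.56,New York,Carol ░┃           
 ┃61,4402.13,London,Carol Ha░┃           
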